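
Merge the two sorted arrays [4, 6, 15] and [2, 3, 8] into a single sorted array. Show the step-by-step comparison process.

Merging process:

Compare 4 vs 2: take 2 from right. Merged: [2]
Compare 4 vs 3: take 3 from right. Merged: [2, 3]
Compare 4 vs 8: take 4 from left. Merged: [2, 3, 4]
Compare 6 vs 8: take 6 from left. Merged: [2, 3, 4, 6]
Compare 15 vs 8: take 8 from right. Merged: [2, 3, 4, 6, 8]
Append remaining from left: [15]. Merged: [2, 3, 4, 6, 8, 15]

Final merged array: [2, 3, 4, 6, 8, 15]
Total comparisons: 5

The merged array is [2, 3, 4, 6, 8, 15], requiring 5 comparisons. The merge step runs in O(n) time where n is the total number of elements.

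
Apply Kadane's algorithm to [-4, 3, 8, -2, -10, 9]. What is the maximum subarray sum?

Using Kadane's algorithm on [-4, 3, 8, -2, -10, 9]:

Scanning through the array:
Position 1 (value 3): max_ending_here = 3, max_so_far = 3
Position 2 (value 8): max_ending_here = 11, max_so_far = 11
Position 3 (value -2): max_ending_here = 9, max_so_far = 11
Position 4 (value -10): max_ending_here = -1, max_so_far = 11
Position 5 (value 9): max_ending_here = 9, max_so_far = 11

Maximum subarray: [3, 8]
Maximum sum: 11

The maximum subarray is [3, 8] with sum 11. This subarray runs from index 1 to index 2.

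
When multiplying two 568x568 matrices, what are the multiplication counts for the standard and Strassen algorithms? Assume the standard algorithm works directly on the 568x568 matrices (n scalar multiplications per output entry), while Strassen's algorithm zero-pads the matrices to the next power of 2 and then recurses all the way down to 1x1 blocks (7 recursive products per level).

Matrix multiplication for 568x568 matrices:

Strassen's algorithm requires power-of-2 dimensions. Pad 568x568 to 1024x1024 (next power of 2).

Standard algorithm: 568^3 = 183250432 multiplications
Strassen's algorithm: 7^(log2(1024)) = 7^10 = 282475249 multiplications
Difference: 183250432 - 282475249 = -99224817 (Strassen uses MORE here due to padding overhead — for small or just-over-power-of-2 n, padding can outweigh the per-level savings)

Standard: 183250432 multiplications (568^3). Strassen: 282475249 multiplications (7^10, after padding to 1024x1024). Strassen reduces 8 recursive multiplications to 7 at each level.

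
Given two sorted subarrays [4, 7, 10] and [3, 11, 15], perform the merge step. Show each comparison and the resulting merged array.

Merging process:

Compare 4 vs 3: take 3 from right. Merged: [3]
Compare 4 vs 11: take 4 from left. Merged: [3, 4]
Compare 7 vs 11: take 7 from left. Merged: [3, 4, 7]
Compare 10 vs 11: take 10 from left. Merged: [3, 4, 7, 10]
Append remaining from right: [11, 15]. Merged: [3, 4, 7, 10, 11, 15]

Final merged array: [3, 4, 7, 10, 11, 15]
Total comparisons: 4

The merged array is [3, 4, 7, 10, 11, 15], requiring 4 comparisons. The merge step runs in O(n) time where n is the total number of elements.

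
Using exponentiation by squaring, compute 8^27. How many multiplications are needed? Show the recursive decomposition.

Computing 8^27 by squaring (build up from 8^1; each line after the first costs one multiplication):

8^1 = 8
8^2 = (8^1)^2 = 8^2 = 64
8^3 = 8 * 8^2 = 8 * 64 = 512
8^6 = (8^3)^2 = 512^2 = 262144
8^12 = (8^6)^2 = 262144^2 = 68719476736
8^13 = 8 * 8^12 = 8 * 68719476736 = 549755813888
8^26 = (8^13)^2 = 549755813888^2 = 302231454903657293676544
8^27 = 8 * 8^26 = 8 * 302231454903657293676544 = 2417851639229258349412352

Result: 2417851639229258349412352
Multiplications needed: 7 (7 lines after 8^1)

8^27 = 2417851639229258349412352. Using exponentiation by squaring, this requires 7 multiplications. The key idea: if the exponent is even, square the half-power; if odd, multiply by the base once.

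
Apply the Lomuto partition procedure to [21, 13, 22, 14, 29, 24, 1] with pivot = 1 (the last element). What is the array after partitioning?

Lomuto partition with pivot = 1:

Initial array: [21, 13, 22, 14, 29, 24, 1]

arr[0]=21 > 1: no swap
arr[1]=13 > 1: no swap
arr[2]=22 > 1: no swap
arr[3]=14 > 1: no swap
arr[4]=29 > 1: no swap
arr[5]=24 > 1: no swap

Place pivot at position 0: [1, 13, 22, 14, 29, 24, 21]
Pivot position: 0

After partitioning with pivot 1, the array becomes [1, 13, 22, 14, 29, 24, 21]. The pivot is placed at index 0. All elements to the left of the pivot are <= 1, and all elements to the right are > 1.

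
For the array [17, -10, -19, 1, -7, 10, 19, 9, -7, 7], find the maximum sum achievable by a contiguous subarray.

Using Kadane's algorithm on [17, -10, -19, 1, -7, 10, 19, 9, -7, 7]:

Scanning through the array:
Position 1 (value -10): max_ending_here = 7, max_so_far = 17
Position 2 (value -19): max_ending_here = -12, max_so_far = 17
Position 3 (value 1): max_ending_here = 1, max_so_far = 17
Position 4 (value -7): max_ending_here = -6, max_so_far = 17
Position 5 (value 10): max_ending_here = 10, max_so_far = 17
Position 6 (value 19): max_ending_here = 29, max_so_far = 29
Position 7 (value 9): max_ending_here = 38, max_so_far = 38
Position 8 (value -7): max_ending_here = 31, max_so_far = 38
Position 9 (value 7): max_ending_here = 38, max_so_far = 38

Maximum subarray: [10, 19, 9]
Maximum sum: 38

The maximum subarray is [10, 19, 9] with sum 38. This subarray runs from index 5 to index 7.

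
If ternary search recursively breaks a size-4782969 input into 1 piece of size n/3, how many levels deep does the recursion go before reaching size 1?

For divide and conquer with division factor 3:

Problem sizes at each level:
Level 0: 4782969
Level 1: 1594323
Level 2: 531441
Level 3: 177147
Level 4: 59049
Level 5: 19683
Level 6: 6561
Level 7: 2187
Level 8: 729
Level 9: 243
Level 10: 81
Level 11: 27
Level 12: 9
Level 13: 3
Level 14: 1

The root is level 0 and the size-1 base case is level 14 (the tree spans levels 0 through 14, i.e. 15 levels counting the root), so the depth is the number of divisions: log_3(4782969) = 14

The recursion tree depth is log_3(4782969) = 14. At each level, the problem size is divided by 3, so it takes 14 divisions to reduce to a base case of size 1. The algorithm makes 1 recursive call at each level.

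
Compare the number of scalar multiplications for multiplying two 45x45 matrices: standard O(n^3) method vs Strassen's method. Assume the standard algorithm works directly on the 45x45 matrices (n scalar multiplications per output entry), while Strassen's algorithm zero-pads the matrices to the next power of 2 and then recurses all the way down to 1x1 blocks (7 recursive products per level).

Matrix multiplication for 45x45 matrices:

Strassen's algorithm requires power-of-2 dimensions. Pad 45x45 to 64x64 (next power of 2).

Standard algorithm: 45^3 = 91125 multiplications
Strassen's algorithm: 7^(log2(64)) = 7^6 = 117649 multiplications
Difference: 91125 - 117649 = -26524 (Strassen uses MORE here due to padding overhead — for small or just-over-power-of-2 n, padding can outweigh the per-level savings)

Standard: 91125 multiplications (45^3). Strassen: 117649 multiplications (7^6, after padding to 64x64). Strassen reduces 8 recursive multiplications to 7 at each level.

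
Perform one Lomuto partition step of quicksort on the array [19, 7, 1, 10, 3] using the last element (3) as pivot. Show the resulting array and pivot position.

Lomuto partition with pivot = 3:

Initial array: [19, 7, 1, 10, 3]

arr[0]=19 > 3: no swap
arr[1]=7 > 3: no swap
arr[2]=1 <= 3: swap with position 0, array becomes [1, 7, 19, 10, 3]
arr[3]=10 > 3: no swap

Place pivot at position 1: [1, 3, 19, 10, 7]
Pivot position: 1

After partitioning with pivot 3, the array becomes [1, 3, 19, 10, 7]. The pivot is placed at index 1. All elements to the left of the pivot are <= 3, and all elements to the right are > 3.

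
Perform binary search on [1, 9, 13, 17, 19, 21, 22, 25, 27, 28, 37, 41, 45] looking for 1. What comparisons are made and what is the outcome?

Binary search for 1 in [1, 9, 13, 17, 19, 21, 22, 25, 27, 28, 37, 41, 45]:

lo=0, hi=12, mid=6, arr[mid]=22 -> 22 > 1, search left half
lo=0, hi=5, mid=2, arr[mid]=13 -> 13 > 1, search left half
lo=0, hi=1, mid=0, arr[mid]=1 -> Found target at index 0!

Binary search finds 1 at index 0 after 3 comparisons. The search repeatedly halves the search space by comparing with the middle element.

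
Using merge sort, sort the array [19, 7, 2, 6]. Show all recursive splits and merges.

Merge sort trace:

Split: [19, 7, 2, 6] -> [19, 7] and [2, 6]
  Split: [19, 7] -> [19] and [7]
  Merge: [19] + [7] -> [7, 19]
  Split: [2, 6] -> [2] and [6]
  Merge: [2] + [6] -> [2, 6]
Merge: [7, 19] + [2, 6] -> [2, 6, 7, 19]

Final sorted array: [2, 6, 7, 19]

The merge sort proceeds by recursively splitting the array and merging sorted halves.
After all merges, the sorted array is [2, 6, 7, 19].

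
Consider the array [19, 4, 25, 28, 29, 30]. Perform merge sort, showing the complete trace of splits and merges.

Merge sort trace:

Split: [19, 4, 25, 28, 29, 30] -> [19, 4, 25] and [28, 29, 30]
  Split: [19, 4, 25] -> [19] and [4, 25]
    Split: [4, 25] -> [4] and [25]
    Merge: [4] + [25] -> [4, 25]
  Merge: [19] + [4, 25] -> [4, 19, 25]
  Split: [28, 29, 30] -> [28] and [29, 30]
    Split: [29, 30] -> [29] and [30]
    Merge: [29] + [30] -> [29, 30]
  Merge: [28] + [29, 30] -> [28, 29, 30]
Merge: [4, 19, 25] + [28, 29, 30] -> [4, 19, 25, 28, 29, 30]

Final sorted array: [4, 19, 25, 28, 29, 30]

The merge sort proceeds by recursively splitting the array and merging sorted halves.
After all merges, the sorted array is [4, 19, 25, 28, 29, 30].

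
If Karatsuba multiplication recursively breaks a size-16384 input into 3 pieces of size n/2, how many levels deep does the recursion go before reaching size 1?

For divide and conquer with division factor 2:

Problem sizes at each level:
Level 0: 16384
Level 1: 8192
Level 2: 4096
Level 3: 2048
Level 4: 1024
Level 5: 512
Level 6: 256
Level 7: 128
Level 8: 64
Level 9: 32
Level 10: 16
Level 11: 8
Level 12: 4
Level 13: 2
Level 14: 1

The root is level 0 and the size-1 base case is level 14 (the tree spans levels 0 through 14, i.e. 15 levels counting the root), so the depth is the number of divisions: log_2(16384) = 14

The recursion tree depth is log_2(16384) = 14. At each level, the problem size is divided by 2, so it takes 14 divisions to reduce to a base case of size 1. The algorithm makes 3 recursive calls at each level.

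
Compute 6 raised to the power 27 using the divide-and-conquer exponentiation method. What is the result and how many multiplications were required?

Computing 6^27 by squaring (build up from 6^1; each line after the first costs one multiplication):

6^1 = 6
6^2 = (6^1)^2 = 6^2 = 36
6^3 = 6 * 6^2 = 6 * 36 = 216
6^6 = (6^3)^2 = 216^2 = 46656
6^12 = (6^6)^2 = 46656^2 = 2176782336
6^13 = 6 * 6^12 = 6 * 2176782336 = 13060694016
6^26 = (6^13)^2 = 13060694016^2 = 170581728179578208256
6^27 = 6 * 6^26 = 6 * 170581728179578208256 = 1023490369077469249536

Result: 1023490369077469249536
Multiplications needed: 7 (7 lines after 6^1)

6^27 = 1023490369077469249536. Using exponentiation by squaring, this requires 7 multiplications. The key idea: if the exponent is even, square the half-power; if odd, multiply by the base once.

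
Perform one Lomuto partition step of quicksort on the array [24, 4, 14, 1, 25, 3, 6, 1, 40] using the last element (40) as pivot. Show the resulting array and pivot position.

Lomuto partition with pivot = 40:

Initial array: [24, 4, 14, 1, 25, 3, 6, 1, 40]

arr[0]=24 <= 40: swap with position 0, array becomes [24, 4, 14, 1, 25, 3, 6, 1, 40]
arr[1]=4 <= 40: swap with position 1, array becomes [24, 4, 14, 1, 25, 3, 6, 1, 40]
arr[2]=14 <= 40: swap with position 2, array becomes [24, 4, 14, 1, 25, 3, 6, 1, 40]
arr[3]=1 <= 40: swap with position 3, array becomes [24, 4, 14, 1, 25, 3, 6, 1, 40]
arr[4]=25 <= 40: swap with position 4, array becomes [24, 4, 14, 1, 25, 3, 6, 1, 40]
arr[5]=3 <= 40: swap with position 5, array becomes [24, 4, 14, 1, 25, 3, 6, 1, 40]
arr[6]=6 <= 40: swap with position 6, array becomes [24, 4, 14, 1, 25, 3, 6, 1, 40]
arr[7]=1 <= 40: swap with position 7, array becomes [24, 4, 14, 1, 25, 3, 6, 1, 40]

Place pivot at position 8: [24, 4, 14, 1, 25, 3, 6, 1, 40]
Pivot position: 8

After partitioning with pivot 40, the array becomes [24, 4, 14, 1, 25, 3, 6, 1, 40]. The pivot is placed at index 8. All elements to the left of the pivot are <= 40, and all elements to the right are > 40.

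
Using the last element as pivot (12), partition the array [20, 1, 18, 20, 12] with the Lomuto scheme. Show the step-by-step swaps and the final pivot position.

Lomuto partition with pivot = 12:

Initial array: [20, 1, 18, 20, 12]

arr[0]=20 > 12: no swap
arr[1]=1 <= 12: swap with position 0, array becomes [1, 20, 18, 20, 12]
arr[2]=18 > 12: no swap
arr[3]=20 > 12: no swap

Place pivot at position 1: [1, 12, 18, 20, 20]
Pivot position: 1

After partitioning with pivot 12, the array becomes [1, 12, 18, 20, 20]. The pivot is placed at index 1. All elements to the left of the pivot are <= 12, and all elements to the right are > 12.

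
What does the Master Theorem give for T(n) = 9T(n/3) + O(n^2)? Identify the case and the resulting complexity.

Master Theorem for T(n) = 9T(n/3) + O(n^2):

a = 9, b = 3, c = 2
log_b(a) = log_3(9) = 2.0000

Case 2: c = 2 = log_3(9) = 2.0000
T(n) = O(n^2 log n) = O(n^2 log n)

For T(n) = 9T(n/3) + O(n^2): log_3(9) = 2.0000. This is Case 2 of the Master Theorem (c = log_b(a), equal work at all levels), giving O(n^2 log n).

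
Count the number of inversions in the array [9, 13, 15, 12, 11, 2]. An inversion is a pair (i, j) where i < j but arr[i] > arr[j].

Finding inversions in [9, 13, 15, 12, 11, 2]:

(0, 5): arr[0]=9 > arr[5]=2
(1, 3): arr[1]=13 > arr[3]=12
(1, 4): arr[1]=13 > arr[4]=11
(1, 5): arr[1]=13 > arr[5]=2
(2, 3): arr[2]=15 > arr[3]=12
(2, 4): arr[2]=15 > arr[4]=11
(2, 5): arr[2]=15 > arr[5]=2
(3, 4): arr[3]=12 > arr[4]=11
(3, 5): arr[3]=12 > arr[5]=2
(4, 5): arr[4]=11 > arr[5]=2

Total inversions: 10

The array has 10 inversion(s): (0,5), (1,3), (1,4), (1,5), (2,3), (2,4), (2,5), (3,4), (3,5), (4,5). Each pair (i,j) satisfies i < j and arr[i] > arr[j].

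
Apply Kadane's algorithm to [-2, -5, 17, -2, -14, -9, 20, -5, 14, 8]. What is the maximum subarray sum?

Using Kadane's algorithm on [-2, -5, 17, -2, -14, -9, 20, -5, 14, 8]:

Scanning through the array:
Position 1 (value -5): max_ending_here = -5, max_so_far = -2
Position 2 (value 17): max_ending_here = 17, max_so_far = 17
Position 3 (value -2): max_ending_here = 15, max_so_far = 17
Position 4 (value -14): max_ending_here = 1, max_so_far = 17
Position 5 (value -9): max_ending_here = -8, max_so_far = 17
Position 6 (value 20): max_ending_here = 20, max_so_far = 20
Position 7 (value -5): max_ending_here = 15, max_so_far = 20
Position 8 (value 14): max_ending_here = 29, max_so_far = 29
Position 9 (value 8): max_ending_here = 37, max_so_far = 37

Maximum subarray: [20, -5, 14, 8]
Maximum sum: 37

The maximum subarray is [20, -5, 14, 8] with sum 37. This subarray runs from index 6 to index 9.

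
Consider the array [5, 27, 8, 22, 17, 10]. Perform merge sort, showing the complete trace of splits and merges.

Merge sort trace:

Split: [5, 27, 8, 22, 17, 10] -> [5, 27, 8] and [22, 17, 10]
  Split: [5, 27, 8] -> [5] and [27, 8]
    Split: [27, 8] -> [27] and [8]
    Merge: [27] + [8] -> [8, 27]
  Merge: [5] + [8, 27] -> [5, 8, 27]
  Split: [22, 17, 10] -> [22] and [17, 10]
    Split: [17, 10] -> [17] and [10]
    Merge: [17] + [10] -> [10, 17]
  Merge: [22] + [10, 17] -> [10, 17, 22]
Merge: [5, 8, 27] + [10, 17, 22] -> [5, 8, 10, 17, 22, 27]

Final sorted array: [5, 8, 10, 17, 22, 27]

The merge sort proceeds by recursively splitting the array and merging sorted halves.
After all merges, the sorted array is [5, 8, 10, 17, 22, 27].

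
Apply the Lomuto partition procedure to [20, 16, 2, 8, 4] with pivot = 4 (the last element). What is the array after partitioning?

Lomuto partition with pivot = 4:

Initial array: [20, 16, 2, 8, 4]

arr[0]=20 > 4: no swap
arr[1]=16 > 4: no swap
arr[2]=2 <= 4: swap with position 0, array becomes [2, 16, 20, 8, 4]
arr[3]=8 > 4: no swap

Place pivot at position 1: [2, 4, 20, 8, 16]
Pivot position: 1

After partitioning with pivot 4, the array becomes [2, 4, 20, 8, 16]. The pivot is placed at index 1. All elements to the left of the pivot are <= 4, and all elements to the right are > 4.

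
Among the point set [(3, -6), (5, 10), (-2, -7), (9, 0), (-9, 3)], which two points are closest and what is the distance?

Computing all pairwise distances among 5 points:

d((3, -6), (5, 10)) = 16.1245
d((3, -6), (-2, -7)) = 5.099 <-- minimum
d((3, -6), (9, 0)) = 8.4853
d((3, -6), (-9, 3)) = 15.0
d((5, 10), (-2, -7)) = 18.3848
d((5, 10), (9, 0)) = 10.7703
d((5, 10), (-9, 3)) = 15.6525
d((-2, -7), (9, 0)) = 13.0384
d((-2, -7), (-9, 3)) = 12.2066
d((9, 0), (-9, 3)) = 18.2483

Closest pair: (3, -6) and (-2, -7) with distance 5.099

The closest pair is (3, -6) and (-2, -7) with Euclidean distance 5.099. For 5 points, brute-force pairwise comparison is shown above. For large n, the divide-and-conquer algorithm (sort by x, recurse on halves, check the dividing strip) achieves O(n log n).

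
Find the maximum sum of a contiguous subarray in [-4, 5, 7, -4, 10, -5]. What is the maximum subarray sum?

Using Kadane's algorithm on [-4, 5, 7, -4, 10, -5]:

Scanning through the array:
Position 1 (value 5): max_ending_here = 5, max_so_far = 5
Position 2 (value 7): max_ending_here = 12, max_so_far = 12
Position 3 (value -4): max_ending_here = 8, max_so_far = 12
Position 4 (value 10): max_ending_here = 18, max_so_far = 18
Position 5 (value -5): max_ending_here = 13, max_so_far = 18

Maximum subarray: [5, 7, -4, 10]
Maximum sum: 18

The maximum subarray is [5, 7, -4, 10] with sum 18. This subarray runs from index 1 to index 4.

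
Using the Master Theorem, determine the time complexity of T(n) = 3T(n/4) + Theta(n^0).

Master Theorem for T(n) = 3T(n/4) + O(n^0):

a = 3, b = 4, c = 0
log_b(a) = log_4(3) = 0.7925

Case 1: c = 0 < log_4(3) = 0.7925
T(n) = O(n^(log_4 3))

For T(n) = 3T(n/4) + O(n^0): log_4(3) = 0.7925. This is Case 1 of the Master Theorem (c < log_b(a), work dominated by leaves), giving O(n^(log_4 3)).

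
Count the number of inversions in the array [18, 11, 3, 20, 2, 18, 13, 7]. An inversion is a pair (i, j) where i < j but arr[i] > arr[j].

Finding inversions in [18, 11, 3, 20, 2, 18, 13, 7]:

(0, 1): arr[0]=18 > arr[1]=11
(0, 2): arr[0]=18 > arr[2]=3
(0, 4): arr[0]=18 > arr[4]=2
(0, 6): arr[0]=18 > arr[6]=13
(0, 7): arr[0]=18 > arr[7]=7
(1, 2): arr[1]=11 > arr[2]=3
(1, 4): arr[1]=11 > arr[4]=2
(1, 7): arr[1]=11 > arr[7]=7
(2, 4): arr[2]=3 > arr[4]=2
(3, 4): arr[3]=20 > arr[4]=2
(3, 5): arr[3]=20 > arr[5]=18
(3, 6): arr[3]=20 > arr[6]=13
(3, 7): arr[3]=20 > arr[7]=7
(5, 6): arr[5]=18 > arr[6]=13
(5, 7): arr[5]=18 > arr[7]=7
(6, 7): arr[6]=13 > arr[7]=7

Total inversions: 16

The array has 16 inversion(s): (0,1), (0,2), (0,4), (0,6), (0,7), (1,2), (1,4), (1,7), (2,4), (3,4), (3,5), (3,6), (3,7), (5,6), (5,7), (6,7). Each pair (i,j) satisfies i < j and arr[i] > arr[j].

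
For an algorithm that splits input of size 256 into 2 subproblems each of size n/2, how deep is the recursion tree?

For divide and conquer with division factor 2:

Problem sizes at each level:
Level 0: 256
Level 1: 128
Level 2: 64
Level 3: 32
Level 4: 16
Level 5: 8
Level 6: 4
Level 7: 2
Level 8: 1

The root is level 0 and the size-1 base case is level 8 (the tree spans levels 0 through 8, i.e. 9 levels counting the root), so the depth is the number of divisions: log_2(256) = 8

The recursion tree depth is log_2(256) = 8. At each level, the problem size is divided by 2, so it takes 8 divisions to reduce to a base case of size 1. The algorithm makes 2 recursive calls at each level.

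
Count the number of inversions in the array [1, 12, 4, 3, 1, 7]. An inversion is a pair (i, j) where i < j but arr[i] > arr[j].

Finding inversions in [1, 12, 4, 3, 1, 7]:

(1, 2): arr[1]=12 > arr[2]=4
(1, 3): arr[1]=12 > arr[3]=3
(1, 4): arr[1]=12 > arr[4]=1
(1, 5): arr[1]=12 > arr[5]=7
(2, 3): arr[2]=4 > arr[3]=3
(2, 4): arr[2]=4 > arr[4]=1
(3, 4): arr[3]=3 > arr[4]=1

Total inversions: 7

The array has 7 inversion(s): (1,2), (1,3), (1,4), (1,5), (2,3), (2,4), (3,4). Each pair (i,j) satisfies i < j and arr[i] > arr[j].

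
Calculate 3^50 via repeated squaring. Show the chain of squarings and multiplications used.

Computing 3^50 by squaring (build up from 3^1; each line after the first costs one multiplication):

3^1 = 3
3^2 = (3^1)^2 = 3^2 = 9
3^3 = 3 * 3^2 = 3 * 9 = 27
3^6 = (3^3)^2 = 27^2 = 729
3^12 = (3^6)^2 = 729^2 = 531441
3^24 = (3^12)^2 = 531441^2 = 282429536481
3^25 = 3 * 3^24 = 3 * 282429536481 = 847288609443
3^50 = (3^25)^2 = 847288609443^2 = 717897987691852588770249

Result: 717897987691852588770249
Multiplications needed: 7 (7 lines after 3^1)

3^50 = 717897987691852588770249. Using exponentiation by squaring, this requires 7 multiplications. The key idea: if the exponent is even, square the half-power; if odd, multiply by the base once.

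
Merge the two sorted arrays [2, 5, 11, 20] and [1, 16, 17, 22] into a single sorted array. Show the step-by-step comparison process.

Merging process:

Compare 2 vs 1: take 1 from right. Merged: [1]
Compare 2 vs 16: take 2 from left. Merged: [1, 2]
Compare 5 vs 16: take 5 from left. Merged: [1, 2, 5]
Compare 11 vs 16: take 11 from left. Merged: [1, 2, 5, 11]
Compare 20 vs 16: take 16 from right. Merged: [1, 2, 5, 11, 16]
Compare 20 vs 17: take 17 from right. Merged: [1, 2, 5, 11, 16, 17]
Compare 20 vs 22: take 20 from left. Merged: [1, 2, 5, 11, 16, 17, 20]
Append remaining from right: [22]. Merged: [1, 2, 5, 11, 16, 17, 20, 22]

Final merged array: [1, 2, 5, 11, 16, 17, 20, 22]
Total comparisons: 7

The merged array is [1, 2, 5, 11, 16, 17, 20, 22], requiring 7 comparisons. The merge step runs in O(n) time where n is the total number of elements.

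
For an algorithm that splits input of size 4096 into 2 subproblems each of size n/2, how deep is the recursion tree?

For divide and conquer with division factor 2:

Problem sizes at each level:
Level 0: 4096
Level 1: 2048
Level 2: 1024
Level 3: 512
Level 4: 256
Level 5: 128
Level 6: 64
Level 7: 32
Level 8: 16
Level 9: 8
Level 10: 4
Level 11: 2
Level 12: 1

The root is level 0 and the size-1 base case is level 12 (the tree spans levels 0 through 12, i.e. 13 levels counting the root), so the depth is the number of divisions: log_2(4096) = 12

The recursion tree depth is log_2(4096) = 12. At each level, the problem size is divided by 2, so it takes 12 divisions to reduce to a base case of size 1. The algorithm makes 2 recursive calls at each level.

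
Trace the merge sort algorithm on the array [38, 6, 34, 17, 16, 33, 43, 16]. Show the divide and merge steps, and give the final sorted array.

Merge sort trace:

Split: [38, 6, 34, 17, 16, 33, 43, 16] -> [38, 6, 34, 17] and [16, 33, 43, 16]
  Split: [38, 6, 34, 17] -> [38, 6] and [34, 17]
    Split: [38, 6] -> [38] and [6]
    Merge: [38] + [6] -> [6, 38]
    Split: [34, 17] -> [34] and [17]
    Merge: [34] + [17] -> [17, 34]
  Merge: [6, 38] + [17, 34] -> [6, 17, 34, 38]
  Split: [16, 33, 43, 16] -> [16, 33] and [43, 16]
    Split: [16, 33] -> [16] and [33]
    Merge: [16] + [33] -> [16, 33]
    Split: [43, 16] -> [43] and [16]
    Merge: [43] + [16] -> [16, 43]
  Merge: [16, 33] + [16, 43] -> [16, 16, 33, 43]
Merge: [6, 17, 34, 38] + [16, 16, 33, 43] -> [6, 16, 16, 17, 33, 34, 38, 43]

Final sorted array: [6, 16, 16, 17, 33, 34, 38, 43]

The merge sort proceeds by recursively splitting the array and merging sorted halves.
After all merges, the sorted array is [6, 16, 16, 17, 33, 34, 38, 43].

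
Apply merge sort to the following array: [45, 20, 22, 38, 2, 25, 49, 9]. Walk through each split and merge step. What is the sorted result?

Merge sort trace:

Split: [45, 20, 22, 38, 2, 25, 49, 9] -> [45, 20, 22, 38] and [2, 25, 49, 9]
  Split: [45, 20, 22, 38] -> [45, 20] and [22, 38]
    Split: [45, 20] -> [45] and [20]
    Merge: [45] + [20] -> [20, 45]
    Split: [22, 38] -> [22] and [38]
    Merge: [22] + [38] -> [22, 38]
  Merge: [20, 45] + [22, 38] -> [20, 22, 38, 45]
  Split: [2, 25, 49, 9] -> [2, 25] and [49, 9]
    Split: [2, 25] -> [2] and [25]
    Merge: [2] + [25] -> [2, 25]
    Split: [49, 9] -> [49] and [9]
    Merge: [49] + [9] -> [9, 49]
  Merge: [2, 25] + [9, 49] -> [2, 9, 25, 49]
Merge: [20, 22, 38, 45] + [2, 9, 25, 49] -> [2, 9, 20, 22, 25, 38, 45, 49]

Final sorted array: [2, 9, 20, 22, 25, 38, 45, 49]

The merge sort proceeds by recursively splitting the array and merging sorted halves.
After all merges, the sorted array is [2, 9, 20, 22, 25, 38, 45, 49].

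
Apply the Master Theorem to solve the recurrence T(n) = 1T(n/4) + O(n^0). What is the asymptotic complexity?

Master Theorem for T(n) = 1T(n/4) + O(n^0):

a = 1, b = 4, c = 0
log_b(a) = log_4(1) = 0.0000

Case 2: c = 0 = log_4(1) = 0.0000
T(n) = O(n^0 log n) = O(log n)

For T(n) = 1T(n/4) + O(n^0): log_4(1) = 0.0000. This is Case 2 of the Master Theorem (c = log_b(a), equal work at all levels), giving O(log n).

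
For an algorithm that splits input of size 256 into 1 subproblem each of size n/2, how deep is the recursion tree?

For divide and conquer with division factor 2:

Problem sizes at each level:
Level 0: 256
Level 1: 128
Level 2: 64
Level 3: 32
Level 4: 16
Level 5: 8
Level 6: 4
Level 7: 2
Level 8: 1

The root is level 0 and the size-1 base case is level 8 (the tree spans levels 0 through 8, i.e. 9 levels counting the root), so the depth is the number of divisions: log_2(256) = 8

The recursion tree depth is log_2(256) = 8. At each level, the problem size is divided by 2, so it takes 8 divisions to reduce to a base case of size 1. The algorithm makes 1 recursive call at each level.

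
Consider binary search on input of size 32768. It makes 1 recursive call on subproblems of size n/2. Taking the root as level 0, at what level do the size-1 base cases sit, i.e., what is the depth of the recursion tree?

For divide and conquer with division factor 2:

Problem sizes at each level:
Level 0: 32768
Level 1: 16384
Level 2: 8192
Level 3: 4096
Level 4: 2048
Level 5: 1024
Level 6: 512
Level 7: 256
Level 8: 128
Level 9: 64
Level 10: 32
Level 11: 16
Level 12: 8
Level 13: 4
Level 14: 2
Level 15: 1

The root is level 0 and the size-1 base case is level 15 (the tree spans levels 0 through 15, i.e. 16 levels counting the root), so the depth is the number of divisions: log_2(32768) = 15

The recursion tree depth is log_2(32768) = 15. At each level, the problem size is divided by 2, so it takes 15 divisions to reduce to a base case of size 1. The algorithm makes 1 recursive call at each level.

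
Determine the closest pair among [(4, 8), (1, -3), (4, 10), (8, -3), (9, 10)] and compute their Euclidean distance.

Computing all pairwise distances among 5 points:

d((4, 8), (1, -3)) = 11.4018
d((4, 8), (4, 10)) = 2.0 <-- minimum
d((4, 8), (8, -3)) = 11.7047
d((4, 8), (9, 10)) = 5.3852
d((1, -3), (4, 10)) = 13.3417
d((1, -3), (8, -3)) = 7.0
d((1, -3), (9, 10)) = 15.2643
d((4, 10), (8, -3)) = 13.6015
d((4, 10), (9, 10)) = 5.0
d((8, -3), (9, 10)) = 13.0384

Closest pair: (4, 8) and (4, 10) with distance 2.0

The closest pair is (4, 8) and (4, 10) with Euclidean distance 2.0. For 5 points, brute-force pairwise comparison is shown above. For large n, the divide-and-conquer algorithm (sort by x, recurse on halves, check the dividing strip) achieves O(n log n).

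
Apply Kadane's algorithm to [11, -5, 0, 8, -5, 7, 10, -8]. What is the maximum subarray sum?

Using Kadane's algorithm on [11, -5, 0, 8, -5, 7, 10, -8]:

Scanning through the array:
Position 1 (value -5): max_ending_here = 6, max_so_far = 11
Position 2 (value 0): max_ending_here = 6, max_so_far = 11
Position 3 (value 8): max_ending_here = 14, max_so_far = 14
Position 4 (value -5): max_ending_here = 9, max_so_far = 14
Position 5 (value 7): max_ending_here = 16, max_so_far = 16
Position 6 (value 10): max_ending_here = 26, max_so_far = 26
Position 7 (value -8): max_ending_here = 18, max_so_far = 26

Maximum subarray: [11, -5, 0, 8, -5, 7, 10]
Maximum sum: 26

The maximum subarray is [11, -5, 0, 8, -5, 7, 10] with sum 26. This subarray runs from index 0 to index 6.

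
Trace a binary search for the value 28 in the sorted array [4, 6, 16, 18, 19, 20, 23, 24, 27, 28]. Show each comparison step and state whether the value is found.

Binary search for 28 in [4, 6, 16, 18, 19, 20, 23, 24, 27, 28]:

lo=0, hi=9, mid=4, arr[mid]=19 -> 19 < 28, search right half
lo=5, hi=9, mid=7, arr[mid]=24 -> 24 < 28, search right half
lo=8, hi=9, mid=8, arr[mid]=27 -> 27 < 28, search right half
lo=9, hi=9, mid=9, arr[mid]=28 -> Found target at index 9!

Binary search finds 28 at index 9 after 4 comparisons. The search repeatedly halves the search space by comparing with the middle element.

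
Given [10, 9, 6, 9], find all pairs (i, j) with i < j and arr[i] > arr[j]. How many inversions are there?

Finding inversions in [10, 9, 6, 9]:

(0, 1): arr[0]=10 > arr[1]=9
(0, 2): arr[0]=10 > arr[2]=6
(0, 3): arr[0]=10 > arr[3]=9
(1, 2): arr[1]=9 > arr[2]=6

Total inversions: 4

The array has 4 inversion(s): (0,1), (0,2), (0,3), (1,2). Each pair (i,j) satisfies i < j and arr[i] > arr[j].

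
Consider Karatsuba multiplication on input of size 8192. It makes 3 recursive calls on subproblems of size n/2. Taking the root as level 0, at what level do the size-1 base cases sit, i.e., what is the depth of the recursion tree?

For divide and conquer with division factor 2:

Problem sizes at each level:
Level 0: 8192
Level 1: 4096
Level 2: 2048
Level 3: 1024
Level 4: 512
Level 5: 256
Level 6: 128
Level 7: 64
Level 8: 32
Level 9: 16
Level 10: 8
Level 11: 4
Level 12: 2
Level 13: 1

The root is level 0 and the size-1 base case is level 13 (the tree spans levels 0 through 13, i.e. 14 levels counting the root), so the depth is the number of divisions: log_2(8192) = 13

The recursion tree depth is log_2(8192) = 13. At each level, the problem size is divided by 2, so it takes 13 divisions to reduce to a base case of size 1. The algorithm makes 3 recursive calls at each level.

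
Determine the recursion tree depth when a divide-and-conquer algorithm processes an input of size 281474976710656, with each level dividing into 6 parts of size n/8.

For divide and conquer with division factor 8:

Problem sizes at each level:
Level 0: 281474976710656
Level 1: 35184372088832
Level 2: 4398046511104
Level 3: 549755813888
Level 4: 68719476736
Level 5: 8589934592
Level 6: 1073741824
Level 7: 134217728
Level 8: 16777216
Level 9: 2097152
Level 10: 262144
Level 11: 32768
Level 12: 4096
Level 13: 512
Level 14: 64
Level 15: 8
Level 16: 1

The root is level 0 and the size-1 base case is level 16 (the tree spans levels 0 through 16, i.e. 17 levels counting the root), so the depth is the number of divisions: log_8(281474976710656) = 16

The recursion tree depth is log_8(281474976710656) = 16. At each level, the problem size is divided by 8, so it takes 16 divisions to reduce to a base case of size 1. The algorithm makes 6 recursive calls at each level.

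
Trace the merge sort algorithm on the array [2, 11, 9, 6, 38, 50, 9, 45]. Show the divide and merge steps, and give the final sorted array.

Merge sort trace:

Split: [2, 11, 9, 6, 38, 50, 9, 45] -> [2, 11, 9, 6] and [38, 50, 9, 45]
  Split: [2, 11, 9, 6] -> [2, 11] and [9, 6]
    Split: [2, 11] -> [2] and [11]
    Merge: [2] + [11] -> [2, 11]
    Split: [9, 6] -> [9] and [6]
    Merge: [9] + [6] -> [6, 9]
  Merge: [2, 11] + [6, 9] -> [2, 6, 9, 11]
  Split: [38, 50, 9, 45] -> [38, 50] and [9, 45]
    Split: [38, 50] -> [38] and [50]
    Merge: [38] + [50] -> [38, 50]
    Split: [9, 45] -> [9] and [45]
    Merge: [9] + [45] -> [9, 45]
  Merge: [38, 50] + [9, 45] -> [9, 38, 45, 50]
Merge: [2, 6, 9, 11] + [9, 38, 45, 50] -> [2, 6, 9, 9, 11, 38, 45, 50]

Final sorted array: [2, 6, 9, 9, 11, 38, 45, 50]

The merge sort proceeds by recursively splitting the array and merging sorted halves.
After all merges, the sorted array is [2, 6, 9, 9, 11, 38, 45, 50].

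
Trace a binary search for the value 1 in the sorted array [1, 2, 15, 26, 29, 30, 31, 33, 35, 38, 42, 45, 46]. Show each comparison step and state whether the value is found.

Binary search for 1 in [1, 2, 15, 26, 29, 30, 31, 33, 35, 38, 42, 45, 46]:

lo=0, hi=12, mid=6, arr[mid]=31 -> 31 > 1, search left half
lo=0, hi=5, mid=2, arr[mid]=15 -> 15 > 1, search left half
lo=0, hi=1, mid=0, arr[mid]=1 -> Found target at index 0!

Binary search finds 1 at index 0 after 3 comparisons. The search repeatedly halves the search space by comparing with the middle element.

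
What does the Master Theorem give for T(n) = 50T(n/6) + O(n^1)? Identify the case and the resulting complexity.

Master Theorem for T(n) = 50T(n/6) + O(n^1):

a = 50, b = 6, c = 1
log_b(a) = log_6(50) = 2.1833

Case 1: c = 1 < log_6(50) = 2.1833
T(n) = O(n^(log_6 50))

For T(n) = 50T(n/6) + O(n^1): log_6(50) = 2.1833. This is Case 1 of the Master Theorem (c < log_b(a), work dominated by leaves), giving O(n^(log_6 50)).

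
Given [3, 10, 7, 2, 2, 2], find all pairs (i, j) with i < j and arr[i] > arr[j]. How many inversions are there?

Finding inversions in [3, 10, 7, 2, 2, 2]:

(0, 3): arr[0]=3 > arr[3]=2
(0, 4): arr[0]=3 > arr[4]=2
(0, 5): arr[0]=3 > arr[5]=2
(1, 2): arr[1]=10 > arr[2]=7
(1, 3): arr[1]=10 > arr[3]=2
(1, 4): arr[1]=10 > arr[4]=2
(1, 5): arr[1]=10 > arr[5]=2
(2, 3): arr[2]=7 > arr[3]=2
(2, 4): arr[2]=7 > arr[4]=2
(2, 5): arr[2]=7 > arr[5]=2

Total inversions: 10

The array has 10 inversion(s): (0,3), (0,4), (0,5), (1,2), (1,3), (1,4), (1,5), (2,3), (2,4), (2,5). Each pair (i,j) satisfies i < j and arr[i] > arr[j].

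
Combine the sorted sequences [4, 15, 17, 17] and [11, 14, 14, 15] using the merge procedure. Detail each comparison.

Merging process:

Compare 4 vs 11: take 4 from left. Merged: [4]
Compare 15 vs 11: take 11 from right. Merged: [4, 11]
Compare 15 vs 14: take 14 from right. Merged: [4, 11, 14]
Compare 15 vs 14: take 14 from right. Merged: [4, 11, 14, 14]
Compare 15 vs 15: take 15 from left. Merged: [4, 11, 14, 14, 15]
Compare 17 vs 15: take 15 from right. Merged: [4, 11, 14, 14, 15, 15]
Append remaining from left: [17, 17]. Merged: [4, 11, 14, 14, 15, 15, 17, 17]

Final merged array: [4, 11, 14, 14, 15, 15, 17, 17]
Total comparisons: 6

The merged array is [4, 11, 14, 14, 15, 15, 17, 17], requiring 6 comparisons. The merge step runs in O(n) time where n is the total number of elements.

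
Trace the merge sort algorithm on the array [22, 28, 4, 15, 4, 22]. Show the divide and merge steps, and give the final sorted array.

Merge sort trace:

Split: [22, 28, 4, 15, 4, 22] -> [22, 28, 4] and [15, 4, 22]
  Split: [22, 28, 4] -> [22] and [28, 4]
    Split: [28, 4] -> [28] and [4]
    Merge: [28] + [4] -> [4, 28]
  Merge: [22] + [4, 28] -> [4, 22, 28]
  Split: [15, 4, 22] -> [15] and [4, 22]
    Split: [4, 22] -> [4] and [22]
    Merge: [4] + [22] -> [4, 22]
  Merge: [15] + [4, 22] -> [4, 15, 22]
Merge: [4, 22, 28] + [4, 15, 22] -> [4, 4, 15, 22, 22, 28]

Final sorted array: [4, 4, 15, 22, 22, 28]

The merge sort proceeds by recursively splitting the array and merging sorted halves.
After all merges, the sorted array is [4, 4, 15, 22, 22, 28].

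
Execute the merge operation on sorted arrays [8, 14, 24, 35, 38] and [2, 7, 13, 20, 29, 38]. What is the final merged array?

Merging process:

Compare 8 vs 2: take 2 from right. Merged: [2]
Compare 8 vs 7: take 7 from right. Merged: [2, 7]
Compare 8 vs 13: take 8 from left. Merged: [2, 7, 8]
Compare 14 vs 13: take 13 from right. Merged: [2, 7, 8, 13]
Compare 14 vs 20: take 14 from left. Merged: [2, 7, 8, 13, 14]
Compare 24 vs 20: take 20 from right. Merged: [2, 7, 8, 13, 14, 20]
Compare 24 vs 29: take 24 from left. Merged: [2, 7, 8, 13, 14, 20, 24]
Compare 35 vs 29: take 29 from right. Merged: [2, 7, 8, 13, 14, 20, 24, 29]
Compare 35 vs 38: take 35 from left. Merged: [2, 7, 8, 13, 14, 20, 24, 29, 35]
Compare 38 vs 38: take 38 from left. Merged: [2, 7, 8, 13, 14, 20, 24, 29, 35, 38]
Append remaining from right: [38]. Merged: [2, 7, 8, 13, 14, 20, 24, 29, 35, 38, 38]

Final merged array: [2, 7, 8, 13, 14, 20, 24, 29, 35, 38, 38]
Total comparisons: 10

The merged array is [2, 7, 8, 13, 14, 20, 24, 29, 35, 38, 38], requiring 10 comparisons. The merge step runs in O(n) time where n is the total number of elements.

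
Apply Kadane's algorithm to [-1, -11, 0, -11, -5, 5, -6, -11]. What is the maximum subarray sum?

Using Kadane's algorithm on [-1, -11, 0, -11, -5, 5, -6, -11]:

Scanning through the array:
Position 1 (value -11): max_ending_here = -11, max_so_far = -1
Position 2 (value 0): max_ending_here = 0, max_so_far = 0
Position 3 (value -11): max_ending_here = -11, max_so_far = 0
Position 4 (value -5): max_ending_here = -5, max_so_far = 0
Position 5 (value 5): max_ending_here = 5, max_so_far = 5
Position 6 (value -6): max_ending_here = -1, max_so_far = 5
Position 7 (value -11): max_ending_here = -11, max_so_far = 5

Maximum subarray: [5]
Maximum sum: 5

The maximum subarray is [5] with sum 5. This subarray runs from index 5 to index 5.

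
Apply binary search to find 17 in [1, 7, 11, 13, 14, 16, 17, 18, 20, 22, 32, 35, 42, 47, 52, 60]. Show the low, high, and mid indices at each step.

Binary search for 17 in [1, 7, 11, 13, 14, 16, 17, 18, 20, 22, 32, 35, 42, 47, 52, 60]:

lo=0, hi=15, mid=7, arr[mid]=18 -> 18 > 17, search left half
lo=0, hi=6, mid=3, arr[mid]=13 -> 13 < 17, search right half
lo=4, hi=6, mid=5, arr[mid]=16 -> 16 < 17, search right half
lo=6, hi=6, mid=6, arr[mid]=17 -> Found target at index 6!

Binary search finds 17 at index 6 after 4 comparisons. The search repeatedly halves the search space by comparing with the middle element.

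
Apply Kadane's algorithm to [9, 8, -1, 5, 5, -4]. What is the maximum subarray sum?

Using Kadane's algorithm on [9, 8, -1, 5, 5, -4]:

Scanning through the array:
Position 1 (value 8): max_ending_here = 17, max_so_far = 17
Position 2 (value -1): max_ending_here = 16, max_so_far = 17
Position 3 (value 5): max_ending_here = 21, max_so_far = 21
Position 4 (value 5): max_ending_here = 26, max_so_far = 26
Position 5 (value -4): max_ending_here = 22, max_so_far = 26

Maximum subarray: [9, 8, -1, 5, 5]
Maximum sum: 26

The maximum subarray is [9, 8, -1, 5, 5] with sum 26. This subarray runs from index 0 to index 4.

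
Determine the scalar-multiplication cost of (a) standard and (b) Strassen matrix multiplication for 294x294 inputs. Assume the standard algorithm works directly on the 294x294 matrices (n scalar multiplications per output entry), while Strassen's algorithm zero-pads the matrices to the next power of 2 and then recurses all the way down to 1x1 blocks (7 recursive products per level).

Matrix multiplication for 294x294 matrices:

Strassen's algorithm requires power-of-2 dimensions. Pad 294x294 to 512x512 (next power of 2).

Standard algorithm: 294^3 = 25412184 multiplications
Strassen's algorithm: 7^(log2(512)) = 7^9 = 40353607 multiplications
Difference: 25412184 - 40353607 = -14941423 (Strassen uses MORE here due to padding overhead — for small or just-over-power-of-2 n, padding can outweigh the per-level savings)

Standard: 25412184 multiplications (294^3). Strassen: 40353607 multiplications (7^9, after padding to 512x512). Strassen reduces 8 recursive multiplications to 7 at each level.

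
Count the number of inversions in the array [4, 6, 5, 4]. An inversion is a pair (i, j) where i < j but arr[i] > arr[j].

Finding inversions in [4, 6, 5, 4]:

(1, 2): arr[1]=6 > arr[2]=5
(1, 3): arr[1]=6 > arr[3]=4
(2, 3): arr[2]=5 > arr[3]=4

Total inversions: 3

The array has 3 inversion(s): (1,2), (1,3), (2,3). Each pair (i,j) satisfies i < j and arr[i] > arr[j].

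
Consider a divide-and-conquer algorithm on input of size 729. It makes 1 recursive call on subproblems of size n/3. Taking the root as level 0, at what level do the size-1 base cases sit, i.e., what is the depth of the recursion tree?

For divide and conquer with division factor 3:

Problem sizes at each level:
Level 0: 729
Level 1: 243
Level 2: 81
Level 3: 27
Level 4: 9
Level 5: 3
Level 6: 1

The root is level 0 and the size-1 base case is level 6 (the tree spans levels 0 through 6, i.e. 7 levels counting the root), so the depth is the number of divisions: log_3(729) = 6

The recursion tree depth is log_3(729) = 6. At each level, the problem size is divided by 3, so it takes 6 divisions to reduce to a base case of size 1. The algorithm makes 1 recursive call at each level.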